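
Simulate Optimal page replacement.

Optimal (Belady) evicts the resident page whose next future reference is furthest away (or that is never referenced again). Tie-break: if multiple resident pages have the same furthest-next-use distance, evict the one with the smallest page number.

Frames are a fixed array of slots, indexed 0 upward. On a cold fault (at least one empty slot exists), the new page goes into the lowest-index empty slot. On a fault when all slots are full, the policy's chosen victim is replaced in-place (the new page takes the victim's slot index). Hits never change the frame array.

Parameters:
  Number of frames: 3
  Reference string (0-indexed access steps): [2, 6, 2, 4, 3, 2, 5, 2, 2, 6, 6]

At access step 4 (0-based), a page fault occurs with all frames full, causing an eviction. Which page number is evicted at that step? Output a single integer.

Step 0: ref 2 -> FAULT, frames=[2,-,-]
Step 1: ref 6 -> FAULT, frames=[2,6,-]
Step 2: ref 2 -> HIT, frames=[2,6,-]
Step 3: ref 4 -> FAULT, frames=[2,6,4]
Step 4: ref 3 -> FAULT, evict 4, frames=[2,6,3]
At step 4: evicted page 4

Answer: 4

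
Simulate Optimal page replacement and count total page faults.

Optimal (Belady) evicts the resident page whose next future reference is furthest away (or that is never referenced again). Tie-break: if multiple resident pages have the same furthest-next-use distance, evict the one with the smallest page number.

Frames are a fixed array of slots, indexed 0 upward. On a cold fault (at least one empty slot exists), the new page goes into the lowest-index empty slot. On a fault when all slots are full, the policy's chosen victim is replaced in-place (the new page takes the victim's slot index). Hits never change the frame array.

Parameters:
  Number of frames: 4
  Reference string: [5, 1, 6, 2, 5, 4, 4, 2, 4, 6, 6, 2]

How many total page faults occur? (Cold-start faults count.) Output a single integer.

Answer: 5

Derivation:
Step 0: ref 5 → FAULT, frames=[5,-,-,-]
Step 1: ref 1 → FAULT, frames=[5,1,-,-]
Step 2: ref 6 → FAULT, frames=[5,1,6,-]
Step 3: ref 2 → FAULT, frames=[5,1,6,2]
Step 4: ref 5 → HIT, frames=[5,1,6,2]
Step 5: ref 4 → FAULT (evict 1), frames=[5,4,6,2]
Step 6: ref 4 → HIT, frames=[5,4,6,2]
Step 7: ref 2 → HIT, frames=[5,4,6,2]
Step 8: ref 4 → HIT, frames=[5,4,6,2]
Step 9: ref 6 → HIT, frames=[5,4,6,2]
Step 10: ref 6 → HIT, frames=[5,4,6,2]
Step 11: ref 2 → HIT, frames=[5,4,6,2]
Total faults: 5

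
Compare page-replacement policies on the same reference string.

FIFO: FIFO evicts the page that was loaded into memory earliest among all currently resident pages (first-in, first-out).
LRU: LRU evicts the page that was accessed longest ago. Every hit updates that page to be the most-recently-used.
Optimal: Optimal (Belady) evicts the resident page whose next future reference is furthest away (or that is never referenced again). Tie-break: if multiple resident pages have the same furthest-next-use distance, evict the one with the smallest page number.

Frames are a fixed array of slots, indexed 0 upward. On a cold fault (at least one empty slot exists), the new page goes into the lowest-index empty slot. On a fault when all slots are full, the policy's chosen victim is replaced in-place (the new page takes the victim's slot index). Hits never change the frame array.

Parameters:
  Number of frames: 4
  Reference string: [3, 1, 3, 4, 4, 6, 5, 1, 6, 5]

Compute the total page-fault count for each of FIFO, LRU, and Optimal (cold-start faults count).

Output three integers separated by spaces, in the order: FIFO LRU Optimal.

--- FIFO ---
  step 0: ref 3 -> FAULT, frames=[3,-,-,-] (faults so far: 1)
  step 1: ref 1 -> FAULT, frames=[3,1,-,-] (faults so far: 2)
  step 2: ref 3 -> HIT, frames=[3,1,-,-] (faults so far: 2)
  step 3: ref 4 -> FAULT, frames=[3,1,4,-] (faults so far: 3)
  step 4: ref 4 -> HIT, frames=[3,1,4,-] (faults so far: 3)
  step 5: ref 6 -> FAULT, frames=[3,1,4,6] (faults so far: 4)
  step 6: ref 5 -> FAULT, evict 3, frames=[5,1,4,6] (faults so far: 5)
  step 7: ref 1 -> HIT, frames=[5,1,4,6] (faults so far: 5)
  step 8: ref 6 -> HIT, frames=[5,1,4,6] (faults so far: 5)
  step 9: ref 5 -> HIT, frames=[5,1,4,6] (faults so far: 5)
  FIFO total faults: 5
--- LRU ---
  step 0: ref 3 -> FAULT, frames=[3,-,-,-] (faults so far: 1)
  step 1: ref 1 -> FAULT, frames=[3,1,-,-] (faults so far: 2)
  step 2: ref 3 -> HIT, frames=[3,1,-,-] (faults so far: 2)
  step 3: ref 4 -> FAULT, frames=[3,1,4,-] (faults so far: 3)
  step 4: ref 4 -> HIT, frames=[3,1,4,-] (faults so far: 3)
  step 5: ref 6 -> FAULT, frames=[3,1,4,6] (faults so far: 4)
  step 6: ref 5 -> FAULT, evict 1, frames=[3,5,4,6] (faults so far: 5)
  step 7: ref 1 -> FAULT, evict 3, frames=[1,5,4,6] (faults so far: 6)
  step 8: ref 6 -> HIT, frames=[1,5,4,6] (faults so far: 6)
  step 9: ref 5 -> HIT, frames=[1,5,4,6] (faults so far: 6)
  LRU total faults: 6
--- Optimal ---
  step 0: ref 3 -> FAULT, frames=[3,-,-,-] (faults so far: 1)
  step 1: ref 1 -> FAULT, frames=[3,1,-,-] (faults so far: 2)
  step 2: ref 3 -> HIT, frames=[3,1,-,-] (faults so far: 2)
  step 3: ref 4 -> FAULT, frames=[3,1,4,-] (faults so far: 3)
  step 4: ref 4 -> HIT, frames=[3,1,4,-] (faults so far: 3)
  step 5: ref 6 -> FAULT, frames=[3,1,4,6] (faults so far: 4)
  step 6: ref 5 -> FAULT, evict 3, frames=[5,1,4,6] (faults so far: 5)
  step 7: ref 1 -> HIT, frames=[5,1,4,6] (faults so far: 5)
  step 8: ref 6 -> HIT, frames=[5,1,4,6] (faults so far: 5)
  step 9: ref 5 -> HIT, frames=[5,1,4,6] (faults so far: 5)
  Optimal total faults: 5

Answer: 5 6 5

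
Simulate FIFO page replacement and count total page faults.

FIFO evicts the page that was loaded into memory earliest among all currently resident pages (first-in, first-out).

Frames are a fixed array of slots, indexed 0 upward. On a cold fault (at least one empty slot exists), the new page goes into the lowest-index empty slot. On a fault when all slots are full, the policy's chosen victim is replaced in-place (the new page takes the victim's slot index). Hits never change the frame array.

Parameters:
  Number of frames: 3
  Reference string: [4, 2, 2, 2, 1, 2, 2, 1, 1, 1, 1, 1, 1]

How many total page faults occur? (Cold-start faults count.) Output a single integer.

Step 0: ref 4 → FAULT, frames=[4,-,-]
Step 1: ref 2 → FAULT, frames=[4,2,-]
Step 2: ref 2 → HIT, frames=[4,2,-]
Step 3: ref 2 → HIT, frames=[4,2,-]
Step 4: ref 1 → FAULT, frames=[4,2,1]
Step 5: ref 2 → HIT, frames=[4,2,1]
Step 6: ref 2 → HIT, frames=[4,2,1]
Step 7: ref 1 → HIT, frames=[4,2,1]
Step 8: ref 1 → HIT, frames=[4,2,1]
Step 9: ref 1 → HIT, frames=[4,2,1]
Step 10: ref 1 → HIT, frames=[4,2,1]
Step 11: ref 1 → HIT, frames=[4,2,1]
Step 12: ref 1 → HIT, frames=[4,2,1]
Total faults: 3

Answer: 3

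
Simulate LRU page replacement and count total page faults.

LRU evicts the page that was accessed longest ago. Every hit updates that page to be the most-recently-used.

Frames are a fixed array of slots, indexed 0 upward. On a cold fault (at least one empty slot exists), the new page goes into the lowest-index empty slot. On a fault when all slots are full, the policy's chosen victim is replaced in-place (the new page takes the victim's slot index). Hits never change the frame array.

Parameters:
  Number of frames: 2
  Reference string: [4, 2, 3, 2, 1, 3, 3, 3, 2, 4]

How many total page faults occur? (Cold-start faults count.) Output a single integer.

Answer: 7

Derivation:
Step 0: ref 4 → FAULT, frames=[4,-]
Step 1: ref 2 → FAULT, frames=[4,2]
Step 2: ref 3 → FAULT (evict 4), frames=[3,2]
Step 3: ref 2 → HIT, frames=[3,2]
Step 4: ref 1 → FAULT (evict 3), frames=[1,2]
Step 5: ref 3 → FAULT (evict 2), frames=[1,3]
Step 6: ref 3 → HIT, frames=[1,3]
Step 7: ref 3 → HIT, frames=[1,3]
Step 8: ref 2 → FAULT (evict 1), frames=[2,3]
Step 9: ref 4 → FAULT (evict 3), frames=[2,4]
Total faults: 7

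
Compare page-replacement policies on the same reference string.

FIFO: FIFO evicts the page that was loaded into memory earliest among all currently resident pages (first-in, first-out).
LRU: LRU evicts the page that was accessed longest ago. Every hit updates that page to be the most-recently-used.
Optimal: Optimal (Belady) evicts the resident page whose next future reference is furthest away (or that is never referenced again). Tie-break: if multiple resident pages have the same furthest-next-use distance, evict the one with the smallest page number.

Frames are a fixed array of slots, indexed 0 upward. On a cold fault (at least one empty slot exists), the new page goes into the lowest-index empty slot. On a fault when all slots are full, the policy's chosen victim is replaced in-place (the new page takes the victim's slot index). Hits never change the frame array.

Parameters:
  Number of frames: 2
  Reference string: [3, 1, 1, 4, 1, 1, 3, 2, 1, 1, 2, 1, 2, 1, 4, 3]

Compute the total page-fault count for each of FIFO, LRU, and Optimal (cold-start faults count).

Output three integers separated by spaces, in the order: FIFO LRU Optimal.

--- FIFO ---
  step 0: ref 3 -> FAULT, frames=[3,-] (faults so far: 1)
  step 1: ref 1 -> FAULT, frames=[3,1] (faults so far: 2)
  step 2: ref 1 -> HIT, frames=[3,1] (faults so far: 2)
  step 3: ref 4 -> FAULT, evict 3, frames=[4,1] (faults so far: 3)
  step 4: ref 1 -> HIT, frames=[4,1] (faults so far: 3)
  step 5: ref 1 -> HIT, frames=[4,1] (faults so far: 3)
  step 6: ref 3 -> FAULT, evict 1, frames=[4,3] (faults so far: 4)
  step 7: ref 2 -> FAULT, evict 4, frames=[2,3] (faults so far: 5)
  step 8: ref 1 -> FAULT, evict 3, frames=[2,1] (faults so far: 6)
  step 9: ref 1 -> HIT, frames=[2,1] (faults so far: 6)
  step 10: ref 2 -> HIT, frames=[2,1] (faults so far: 6)
  step 11: ref 1 -> HIT, frames=[2,1] (faults so far: 6)
  step 12: ref 2 -> HIT, frames=[2,1] (faults so far: 6)
  step 13: ref 1 -> HIT, frames=[2,1] (faults so far: 6)
  step 14: ref 4 -> FAULT, evict 2, frames=[4,1] (faults so far: 7)
  step 15: ref 3 -> FAULT, evict 1, frames=[4,3] (faults so far: 8)
  FIFO total faults: 8
--- LRU ---
  step 0: ref 3 -> FAULT, frames=[3,-] (faults so far: 1)
  step 1: ref 1 -> FAULT, frames=[3,1] (faults so far: 2)
  step 2: ref 1 -> HIT, frames=[3,1] (faults so far: 2)
  step 3: ref 4 -> FAULT, evict 3, frames=[4,1] (faults so far: 3)
  step 4: ref 1 -> HIT, frames=[4,1] (faults so far: 3)
  step 5: ref 1 -> HIT, frames=[4,1] (faults so far: 3)
  step 6: ref 3 -> FAULT, evict 4, frames=[3,1] (faults so far: 4)
  step 7: ref 2 -> FAULT, evict 1, frames=[3,2] (faults so far: 5)
  step 8: ref 1 -> FAULT, evict 3, frames=[1,2] (faults so far: 6)
  step 9: ref 1 -> HIT, frames=[1,2] (faults so far: 6)
  step 10: ref 2 -> HIT, frames=[1,2] (faults so far: 6)
  step 11: ref 1 -> HIT, frames=[1,2] (faults so far: 6)
  step 12: ref 2 -> HIT, frames=[1,2] (faults so far: 6)
  step 13: ref 1 -> HIT, frames=[1,2] (faults so far: 6)
  step 14: ref 4 -> FAULT, evict 2, frames=[1,4] (faults so far: 7)
  step 15: ref 3 -> FAULT, evict 1, frames=[3,4] (faults so far: 8)
  LRU total faults: 8
--- Optimal ---
  step 0: ref 3 -> FAULT, frames=[3,-] (faults so far: 1)
  step 1: ref 1 -> FAULT, frames=[3,1] (faults so far: 2)
  step 2: ref 1 -> HIT, frames=[3,1] (faults so far: 2)
  step 3: ref 4 -> FAULT, evict 3, frames=[4,1] (faults so far: 3)
  step 4: ref 1 -> HIT, frames=[4,1] (faults so far: 3)
  step 5: ref 1 -> HIT, frames=[4,1] (faults so far: 3)
  step 6: ref 3 -> FAULT, evict 4, frames=[3,1] (faults so far: 4)
  step 7: ref 2 -> FAULT, evict 3, frames=[2,1] (faults so far: 5)
  step 8: ref 1 -> HIT, frames=[2,1] (faults so far: 5)
  step 9: ref 1 -> HIT, frames=[2,1] (faults so far: 5)
  step 10: ref 2 -> HIT, frames=[2,1] (faults so far: 5)
  step 11: ref 1 -> HIT, frames=[2,1] (faults so far: 5)
  step 12: ref 2 -> HIT, frames=[2,1] (faults so far: 5)
  step 13: ref 1 -> HIT, frames=[2,1] (faults so far: 5)
  step 14: ref 4 -> FAULT, evict 1, frames=[2,4] (faults so far: 6)
  step 15: ref 3 -> FAULT, evict 2, frames=[3,4] (faults so far: 7)
  Optimal total faults: 7

Answer: 8 8 7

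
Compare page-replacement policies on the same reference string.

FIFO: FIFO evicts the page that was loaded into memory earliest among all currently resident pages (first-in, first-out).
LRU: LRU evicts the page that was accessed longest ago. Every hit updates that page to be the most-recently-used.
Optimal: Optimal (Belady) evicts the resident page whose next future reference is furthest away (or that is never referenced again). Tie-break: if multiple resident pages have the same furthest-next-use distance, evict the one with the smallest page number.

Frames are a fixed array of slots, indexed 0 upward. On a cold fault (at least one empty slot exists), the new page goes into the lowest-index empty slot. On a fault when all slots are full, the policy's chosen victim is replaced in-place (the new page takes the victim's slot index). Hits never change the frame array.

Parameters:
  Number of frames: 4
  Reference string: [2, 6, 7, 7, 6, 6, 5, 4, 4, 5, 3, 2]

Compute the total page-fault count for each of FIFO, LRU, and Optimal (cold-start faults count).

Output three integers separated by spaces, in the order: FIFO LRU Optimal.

Answer: 7 7 6

Derivation:
--- FIFO ---
  step 0: ref 2 -> FAULT, frames=[2,-,-,-] (faults so far: 1)
  step 1: ref 6 -> FAULT, frames=[2,6,-,-] (faults so far: 2)
  step 2: ref 7 -> FAULT, frames=[2,6,7,-] (faults so far: 3)
  step 3: ref 7 -> HIT, frames=[2,6,7,-] (faults so far: 3)
  step 4: ref 6 -> HIT, frames=[2,6,7,-] (faults so far: 3)
  step 5: ref 6 -> HIT, frames=[2,6,7,-] (faults so far: 3)
  step 6: ref 5 -> FAULT, frames=[2,6,7,5] (faults so far: 4)
  step 7: ref 4 -> FAULT, evict 2, frames=[4,6,7,5] (faults so far: 5)
  step 8: ref 4 -> HIT, frames=[4,6,7,5] (faults so far: 5)
  step 9: ref 5 -> HIT, frames=[4,6,7,5] (faults so far: 5)
  step 10: ref 3 -> FAULT, evict 6, frames=[4,3,7,5] (faults so far: 6)
  step 11: ref 2 -> FAULT, evict 7, frames=[4,3,2,5] (faults so far: 7)
  FIFO total faults: 7
--- LRU ---
  step 0: ref 2 -> FAULT, frames=[2,-,-,-] (faults so far: 1)
  step 1: ref 6 -> FAULT, frames=[2,6,-,-] (faults so far: 2)
  step 2: ref 7 -> FAULT, frames=[2,6,7,-] (faults so far: 3)
  step 3: ref 7 -> HIT, frames=[2,6,7,-] (faults so far: 3)
  step 4: ref 6 -> HIT, frames=[2,6,7,-] (faults so far: 3)
  step 5: ref 6 -> HIT, frames=[2,6,7,-] (faults so far: 3)
  step 6: ref 5 -> FAULT, frames=[2,6,7,5] (faults so far: 4)
  step 7: ref 4 -> FAULT, evict 2, frames=[4,6,7,5] (faults so far: 5)
  step 8: ref 4 -> HIT, frames=[4,6,7,5] (faults so far: 5)
  step 9: ref 5 -> HIT, frames=[4,6,7,5] (faults so far: 5)
  step 10: ref 3 -> FAULT, evict 7, frames=[4,6,3,5] (faults so far: 6)
  step 11: ref 2 -> FAULT, evict 6, frames=[4,2,3,5] (faults so far: 7)
  LRU total faults: 7
--- Optimal ---
  step 0: ref 2 -> FAULT, frames=[2,-,-,-] (faults so far: 1)
  step 1: ref 6 -> FAULT, frames=[2,6,-,-] (faults so far: 2)
  step 2: ref 7 -> FAULT, frames=[2,6,7,-] (faults so far: 3)
  step 3: ref 7 -> HIT, frames=[2,6,7,-] (faults so far: 3)
  step 4: ref 6 -> HIT, frames=[2,6,7,-] (faults so far: 3)
  step 5: ref 6 -> HIT, frames=[2,6,7,-] (faults so far: 3)
  step 6: ref 5 -> FAULT, frames=[2,6,7,5] (faults so far: 4)
  step 7: ref 4 -> FAULT, evict 6, frames=[2,4,7,5] (faults so far: 5)
  step 8: ref 4 -> HIT, frames=[2,4,7,5] (faults so far: 5)
  step 9: ref 5 -> HIT, frames=[2,4,7,5] (faults so far: 5)
  step 10: ref 3 -> FAULT, evict 4, frames=[2,3,7,5] (faults so far: 6)
  step 11: ref 2 -> HIT, frames=[2,3,7,5] (faults so far: 6)
  Optimal total faults: 6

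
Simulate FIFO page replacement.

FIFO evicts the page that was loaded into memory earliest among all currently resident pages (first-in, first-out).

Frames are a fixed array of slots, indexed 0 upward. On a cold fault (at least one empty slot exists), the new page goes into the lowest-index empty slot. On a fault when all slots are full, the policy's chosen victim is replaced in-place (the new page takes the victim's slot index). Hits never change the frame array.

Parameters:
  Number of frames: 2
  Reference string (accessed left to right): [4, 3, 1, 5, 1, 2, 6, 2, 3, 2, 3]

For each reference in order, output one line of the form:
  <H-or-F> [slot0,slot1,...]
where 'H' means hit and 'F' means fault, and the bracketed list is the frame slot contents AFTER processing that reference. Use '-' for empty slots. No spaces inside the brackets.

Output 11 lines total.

F [4,-]
F [4,3]
F [1,3]
F [1,5]
H [1,5]
F [2,5]
F [2,6]
H [2,6]
F [3,6]
F [3,2]
H [3,2]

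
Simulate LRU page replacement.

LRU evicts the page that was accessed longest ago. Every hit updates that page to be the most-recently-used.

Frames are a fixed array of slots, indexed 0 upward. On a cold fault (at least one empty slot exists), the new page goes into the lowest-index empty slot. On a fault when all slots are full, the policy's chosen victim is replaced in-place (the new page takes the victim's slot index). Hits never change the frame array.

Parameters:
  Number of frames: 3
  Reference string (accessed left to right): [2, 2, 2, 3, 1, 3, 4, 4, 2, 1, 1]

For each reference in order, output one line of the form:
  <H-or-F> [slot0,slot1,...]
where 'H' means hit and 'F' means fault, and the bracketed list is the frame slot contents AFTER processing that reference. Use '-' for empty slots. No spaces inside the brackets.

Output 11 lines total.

F [2,-,-]
H [2,-,-]
H [2,-,-]
F [2,3,-]
F [2,3,1]
H [2,3,1]
F [4,3,1]
H [4,3,1]
F [4,3,2]
F [4,1,2]
H [4,1,2]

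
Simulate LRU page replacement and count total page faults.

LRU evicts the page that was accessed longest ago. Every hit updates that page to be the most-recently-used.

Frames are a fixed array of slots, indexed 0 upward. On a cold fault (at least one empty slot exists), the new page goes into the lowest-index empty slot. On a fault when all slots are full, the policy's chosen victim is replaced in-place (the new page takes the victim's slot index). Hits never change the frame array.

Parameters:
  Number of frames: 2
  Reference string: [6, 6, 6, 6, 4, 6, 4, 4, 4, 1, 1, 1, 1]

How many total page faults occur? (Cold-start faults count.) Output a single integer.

Step 0: ref 6 → FAULT, frames=[6,-]
Step 1: ref 6 → HIT, frames=[6,-]
Step 2: ref 6 → HIT, frames=[6,-]
Step 3: ref 6 → HIT, frames=[6,-]
Step 4: ref 4 → FAULT, frames=[6,4]
Step 5: ref 6 → HIT, frames=[6,4]
Step 6: ref 4 → HIT, frames=[6,4]
Step 7: ref 4 → HIT, frames=[6,4]
Step 8: ref 4 → HIT, frames=[6,4]
Step 9: ref 1 → FAULT (evict 6), frames=[1,4]
Step 10: ref 1 → HIT, frames=[1,4]
Step 11: ref 1 → HIT, frames=[1,4]
Step 12: ref 1 → HIT, frames=[1,4]
Total faults: 3

Answer: 3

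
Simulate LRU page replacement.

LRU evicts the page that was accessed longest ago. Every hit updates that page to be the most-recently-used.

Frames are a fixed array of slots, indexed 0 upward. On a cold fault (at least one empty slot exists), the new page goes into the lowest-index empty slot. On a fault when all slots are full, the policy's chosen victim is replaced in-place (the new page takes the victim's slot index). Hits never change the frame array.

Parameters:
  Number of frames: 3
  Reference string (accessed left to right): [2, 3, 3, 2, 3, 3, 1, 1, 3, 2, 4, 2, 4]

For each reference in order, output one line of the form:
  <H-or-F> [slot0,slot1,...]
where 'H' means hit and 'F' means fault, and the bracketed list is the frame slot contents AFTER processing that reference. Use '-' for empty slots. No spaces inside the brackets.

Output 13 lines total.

F [2,-,-]
F [2,3,-]
H [2,3,-]
H [2,3,-]
H [2,3,-]
H [2,3,-]
F [2,3,1]
H [2,3,1]
H [2,3,1]
H [2,3,1]
F [2,3,4]
H [2,3,4]
H [2,3,4]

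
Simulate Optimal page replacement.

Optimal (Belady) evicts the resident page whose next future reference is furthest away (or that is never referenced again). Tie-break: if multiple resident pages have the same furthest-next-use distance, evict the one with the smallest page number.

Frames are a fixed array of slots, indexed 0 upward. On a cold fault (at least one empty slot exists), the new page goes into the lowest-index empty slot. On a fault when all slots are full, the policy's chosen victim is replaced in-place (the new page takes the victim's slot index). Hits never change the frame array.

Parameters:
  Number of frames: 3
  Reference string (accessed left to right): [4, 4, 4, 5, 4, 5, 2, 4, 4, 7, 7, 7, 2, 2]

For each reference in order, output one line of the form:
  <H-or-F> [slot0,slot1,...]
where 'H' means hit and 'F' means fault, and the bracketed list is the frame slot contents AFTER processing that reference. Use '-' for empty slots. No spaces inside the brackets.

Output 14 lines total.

F [4,-,-]
H [4,-,-]
H [4,-,-]
F [4,5,-]
H [4,5,-]
H [4,5,-]
F [4,5,2]
H [4,5,2]
H [4,5,2]
F [7,5,2]
H [7,5,2]
H [7,5,2]
H [7,5,2]
H [7,5,2]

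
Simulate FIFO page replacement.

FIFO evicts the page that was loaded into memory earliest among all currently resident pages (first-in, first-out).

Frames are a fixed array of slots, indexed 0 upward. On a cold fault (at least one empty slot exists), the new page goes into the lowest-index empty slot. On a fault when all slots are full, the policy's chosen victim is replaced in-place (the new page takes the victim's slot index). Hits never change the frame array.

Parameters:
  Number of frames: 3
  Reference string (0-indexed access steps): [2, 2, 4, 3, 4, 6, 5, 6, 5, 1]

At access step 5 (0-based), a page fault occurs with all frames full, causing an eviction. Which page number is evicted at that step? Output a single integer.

Answer: 2

Derivation:
Step 0: ref 2 -> FAULT, frames=[2,-,-]
Step 1: ref 2 -> HIT, frames=[2,-,-]
Step 2: ref 4 -> FAULT, frames=[2,4,-]
Step 3: ref 3 -> FAULT, frames=[2,4,3]
Step 4: ref 4 -> HIT, frames=[2,4,3]
Step 5: ref 6 -> FAULT, evict 2, frames=[6,4,3]
At step 5: evicted page 2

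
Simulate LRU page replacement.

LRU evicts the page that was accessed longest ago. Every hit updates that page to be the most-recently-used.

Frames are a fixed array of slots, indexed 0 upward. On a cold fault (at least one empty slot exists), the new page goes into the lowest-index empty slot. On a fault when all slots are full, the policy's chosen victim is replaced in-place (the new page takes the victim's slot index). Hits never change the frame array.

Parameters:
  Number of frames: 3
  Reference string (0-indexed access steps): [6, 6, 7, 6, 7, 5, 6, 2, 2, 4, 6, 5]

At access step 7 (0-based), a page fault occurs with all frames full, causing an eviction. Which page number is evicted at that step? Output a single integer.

Answer: 7

Derivation:
Step 0: ref 6 -> FAULT, frames=[6,-,-]
Step 1: ref 6 -> HIT, frames=[6,-,-]
Step 2: ref 7 -> FAULT, frames=[6,7,-]
Step 3: ref 6 -> HIT, frames=[6,7,-]
Step 4: ref 7 -> HIT, frames=[6,7,-]
Step 5: ref 5 -> FAULT, frames=[6,7,5]
Step 6: ref 6 -> HIT, frames=[6,7,5]
Step 7: ref 2 -> FAULT, evict 7, frames=[6,2,5]
At step 7: evicted page 7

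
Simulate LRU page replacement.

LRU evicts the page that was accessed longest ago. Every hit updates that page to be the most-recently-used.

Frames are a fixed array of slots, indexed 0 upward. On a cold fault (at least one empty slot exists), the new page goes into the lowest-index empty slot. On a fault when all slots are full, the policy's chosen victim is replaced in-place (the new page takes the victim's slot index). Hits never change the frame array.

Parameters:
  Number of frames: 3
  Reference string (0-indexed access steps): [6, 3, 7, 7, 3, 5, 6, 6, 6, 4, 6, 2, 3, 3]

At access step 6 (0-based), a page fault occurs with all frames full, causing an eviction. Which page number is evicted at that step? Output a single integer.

Answer: 7

Derivation:
Step 0: ref 6 -> FAULT, frames=[6,-,-]
Step 1: ref 3 -> FAULT, frames=[6,3,-]
Step 2: ref 7 -> FAULT, frames=[6,3,7]
Step 3: ref 7 -> HIT, frames=[6,3,7]
Step 4: ref 3 -> HIT, frames=[6,3,7]
Step 5: ref 5 -> FAULT, evict 6, frames=[5,3,7]
Step 6: ref 6 -> FAULT, evict 7, frames=[5,3,6]
At step 6: evicted page 7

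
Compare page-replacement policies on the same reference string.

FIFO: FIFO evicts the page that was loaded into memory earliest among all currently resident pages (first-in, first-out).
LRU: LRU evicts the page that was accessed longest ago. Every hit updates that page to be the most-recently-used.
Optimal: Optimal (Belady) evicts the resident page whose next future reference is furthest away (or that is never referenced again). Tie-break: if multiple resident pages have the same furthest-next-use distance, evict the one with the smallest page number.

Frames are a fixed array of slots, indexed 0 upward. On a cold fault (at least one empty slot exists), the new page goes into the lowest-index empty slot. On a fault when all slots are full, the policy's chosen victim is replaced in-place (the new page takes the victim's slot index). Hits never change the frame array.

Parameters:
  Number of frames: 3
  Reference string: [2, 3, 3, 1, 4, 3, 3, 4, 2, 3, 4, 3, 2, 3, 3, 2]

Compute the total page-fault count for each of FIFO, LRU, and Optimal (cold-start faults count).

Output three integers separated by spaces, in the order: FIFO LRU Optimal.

Answer: 6 5 4

Derivation:
--- FIFO ---
  step 0: ref 2 -> FAULT, frames=[2,-,-] (faults so far: 1)
  step 1: ref 3 -> FAULT, frames=[2,3,-] (faults so far: 2)
  step 2: ref 3 -> HIT, frames=[2,3,-] (faults so far: 2)
  step 3: ref 1 -> FAULT, frames=[2,3,1] (faults so far: 3)
  step 4: ref 4 -> FAULT, evict 2, frames=[4,3,1] (faults so far: 4)
  step 5: ref 3 -> HIT, frames=[4,3,1] (faults so far: 4)
  step 6: ref 3 -> HIT, frames=[4,3,1] (faults so far: 4)
  step 7: ref 4 -> HIT, frames=[4,3,1] (faults so far: 4)
  step 8: ref 2 -> FAULT, evict 3, frames=[4,2,1] (faults so far: 5)
  step 9: ref 3 -> FAULT, evict 1, frames=[4,2,3] (faults so far: 6)
  step 10: ref 4 -> HIT, frames=[4,2,3] (faults so far: 6)
  step 11: ref 3 -> HIT, frames=[4,2,3] (faults so far: 6)
  step 12: ref 2 -> HIT, frames=[4,2,3] (faults so far: 6)
  step 13: ref 3 -> HIT, frames=[4,2,3] (faults so far: 6)
  step 14: ref 3 -> HIT, frames=[4,2,3] (faults so far: 6)
  step 15: ref 2 -> HIT, frames=[4,2,3] (faults so far: 6)
  FIFO total faults: 6
--- LRU ---
  step 0: ref 2 -> FAULT, frames=[2,-,-] (faults so far: 1)
  step 1: ref 3 -> FAULT, frames=[2,3,-] (faults so far: 2)
  step 2: ref 3 -> HIT, frames=[2,3,-] (faults so far: 2)
  step 3: ref 1 -> FAULT, frames=[2,3,1] (faults so far: 3)
  step 4: ref 4 -> FAULT, evict 2, frames=[4,3,1] (faults so far: 4)
  step 5: ref 3 -> HIT, frames=[4,3,1] (faults so far: 4)
  step 6: ref 3 -> HIT, frames=[4,3,1] (faults so far: 4)
  step 7: ref 4 -> HIT, frames=[4,3,1] (faults so far: 4)
  step 8: ref 2 -> FAULT, evict 1, frames=[4,3,2] (faults so far: 5)
  step 9: ref 3 -> HIT, frames=[4,3,2] (faults so far: 5)
  step 10: ref 4 -> HIT, frames=[4,3,2] (faults so far: 5)
  step 11: ref 3 -> HIT, frames=[4,3,2] (faults so far: 5)
  step 12: ref 2 -> HIT, frames=[4,3,2] (faults so far: 5)
  step 13: ref 3 -> HIT, frames=[4,3,2] (faults so far: 5)
  step 14: ref 3 -> HIT, frames=[4,3,2] (faults so far: 5)
  step 15: ref 2 -> HIT, frames=[4,3,2] (faults so far: 5)
  LRU total faults: 5
--- Optimal ---
  step 0: ref 2 -> FAULT, frames=[2,-,-] (faults so far: 1)
  step 1: ref 3 -> FAULT, frames=[2,3,-] (faults so far: 2)
  step 2: ref 3 -> HIT, frames=[2,3,-] (faults so far: 2)
  step 3: ref 1 -> FAULT, frames=[2,3,1] (faults so far: 3)
  step 4: ref 4 -> FAULT, evict 1, frames=[2,3,4] (faults so far: 4)
  step 5: ref 3 -> HIT, frames=[2,3,4] (faults so far: 4)
  step 6: ref 3 -> HIT, frames=[2,3,4] (faults so far: 4)
  step 7: ref 4 -> HIT, frames=[2,3,4] (faults so far: 4)
  step 8: ref 2 -> HIT, frames=[2,3,4] (faults so far: 4)
  step 9: ref 3 -> HIT, frames=[2,3,4] (faults so far: 4)
  step 10: ref 4 -> HIT, frames=[2,3,4] (faults so far: 4)
  step 11: ref 3 -> HIT, frames=[2,3,4] (faults so far: 4)
  step 12: ref 2 -> HIT, frames=[2,3,4] (faults so far: 4)
  step 13: ref 3 -> HIT, frames=[2,3,4] (faults so far: 4)
  step 14: ref 3 -> HIT, frames=[2,3,4] (faults so far: 4)
  step 15: ref 2 -> HIT, frames=[2,3,4] (faults so far: 4)
  Optimal total faults: 4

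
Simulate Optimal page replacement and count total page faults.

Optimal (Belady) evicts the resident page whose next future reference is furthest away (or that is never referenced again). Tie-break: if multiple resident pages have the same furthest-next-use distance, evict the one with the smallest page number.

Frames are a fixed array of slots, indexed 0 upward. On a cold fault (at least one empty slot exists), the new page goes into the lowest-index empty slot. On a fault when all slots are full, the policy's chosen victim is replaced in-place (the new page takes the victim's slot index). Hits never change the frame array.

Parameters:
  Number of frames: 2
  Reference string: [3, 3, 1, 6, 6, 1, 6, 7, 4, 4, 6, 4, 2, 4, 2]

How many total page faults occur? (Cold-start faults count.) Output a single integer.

Answer: 6

Derivation:
Step 0: ref 3 → FAULT, frames=[3,-]
Step 1: ref 3 → HIT, frames=[3,-]
Step 2: ref 1 → FAULT, frames=[3,1]
Step 3: ref 6 → FAULT (evict 3), frames=[6,1]
Step 4: ref 6 → HIT, frames=[6,1]
Step 5: ref 1 → HIT, frames=[6,1]
Step 6: ref 6 → HIT, frames=[6,1]
Step 7: ref 7 → FAULT (evict 1), frames=[6,7]
Step 8: ref 4 → FAULT (evict 7), frames=[6,4]
Step 9: ref 4 → HIT, frames=[6,4]
Step 10: ref 6 → HIT, frames=[6,4]
Step 11: ref 4 → HIT, frames=[6,4]
Step 12: ref 2 → FAULT (evict 6), frames=[2,4]
Step 13: ref 4 → HIT, frames=[2,4]
Step 14: ref 2 → HIT, frames=[2,4]
Total faults: 6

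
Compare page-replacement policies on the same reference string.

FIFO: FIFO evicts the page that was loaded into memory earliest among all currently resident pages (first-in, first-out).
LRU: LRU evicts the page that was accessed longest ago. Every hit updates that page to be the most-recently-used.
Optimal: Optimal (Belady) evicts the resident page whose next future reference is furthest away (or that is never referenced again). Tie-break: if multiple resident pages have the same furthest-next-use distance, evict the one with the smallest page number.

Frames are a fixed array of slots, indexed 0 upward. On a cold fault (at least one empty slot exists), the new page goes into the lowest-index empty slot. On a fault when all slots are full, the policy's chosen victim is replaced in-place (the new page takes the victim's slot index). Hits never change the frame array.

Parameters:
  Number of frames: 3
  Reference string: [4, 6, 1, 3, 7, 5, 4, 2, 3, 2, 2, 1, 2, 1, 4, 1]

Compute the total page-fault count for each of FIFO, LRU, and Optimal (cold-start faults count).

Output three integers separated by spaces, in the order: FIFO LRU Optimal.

--- FIFO ---
  step 0: ref 4 -> FAULT, frames=[4,-,-] (faults so far: 1)
  step 1: ref 6 -> FAULT, frames=[4,6,-] (faults so far: 2)
  step 2: ref 1 -> FAULT, frames=[4,6,1] (faults so far: 3)
  step 3: ref 3 -> FAULT, evict 4, frames=[3,6,1] (faults so far: 4)
  step 4: ref 7 -> FAULT, evict 6, frames=[3,7,1] (faults so far: 5)
  step 5: ref 5 -> FAULT, evict 1, frames=[3,7,5] (faults so far: 6)
  step 6: ref 4 -> FAULT, evict 3, frames=[4,7,5] (faults so far: 7)
  step 7: ref 2 -> FAULT, evict 7, frames=[4,2,5] (faults so far: 8)
  step 8: ref 3 -> FAULT, evict 5, frames=[4,2,3] (faults so far: 9)
  step 9: ref 2 -> HIT, frames=[4,2,3] (faults so far: 9)
  step 10: ref 2 -> HIT, frames=[4,2,3] (faults so far: 9)
  step 11: ref 1 -> FAULT, evict 4, frames=[1,2,3] (faults so far: 10)
  step 12: ref 2 -> HIT, frames=[1,2,3] (faults so far: 10)
  step 13: ref 1 -> HIT, frames=[1,2,3] (faults so far: 10)
  step 14: ref 4 -> FAULT, evict 2, frames=[1,4,3] (faults so far: 11)
  step 15: ref 1 -> HIT, frames=[1,4,3] (faults so far: 11)
  FIFO total faults: 11
--- LRU ---
  step 0: ref 4 -> FAULT, frames=[4,-,-] (faults so far: 1)
  step 1: ref 6 -> FAULT, frames=[4,6,-] (faults so far: 2)
  step 2: ref 1 -> FAULT, frames=[4,6,1] (faults so far: 3)
  step 3: ref 3 -> FAULT, evict 4, frames=[3,6,1] (faults so far: 4)
  step 4: ref 7 -> FAULT, evict 6, frames=[3,7,1] (faults so far: 5)
  step 5: ref 5 -> FAULT, evict 1, frames=[3,7,5] (faults so far: 6)
  step 6: ref 4 -> FAULT, evict 3, frames=[4,7,5] (faults so far: 7)
  step 7: ref 2 -> FAULT, evict 7, frames=[4,2,5] (faults so far: 8)
  step 8: ref 3 -> FAULT, evict 5, frames=[4,2,3] (faults so far: 9)
  step 9: ref 2 -> HIT, frames=[4,2,3] (faults so far: 9)
  step 10: ref 2 -> HIT, frames=[4,2,3] (faults so far: 9)
  step 11: ref 1 -> FAULT, evict 4, frames=[1,2,3] (faults so far: 10)
  step 12: ref 2 -> HIT, frames=[1,2,3] (faults so far: 10)
  step 13: ref 1 -> HIT, frames=[1,2,3] (faults so far: 10)
  step 14: ref 4 -> FAULT, evict 3, frames=[1,2,4] (faults so far: 11)
  step 15: ref 1 -> HIT, frames=[1,2,4] (faults so far: 11)
  LRU total faults: 11
--- Optimal ---
  step 0: ref 4 -> FAULT, frames=[4,-,-] (faults so far: 1)
  step 1: ref 6 -> FAULT, frames=[4,6,-] (faults so far: 2)
  step 2: ref 1 -> FAULT, frames=[4,6,1] (faults so far: 3)
  step 3: ref 3 -> FAULT, evict 6, frames=[4,3,1] (faults so far: 4)
  step 4: ref 7 -> FAULT, evict 1, frames=[4,3,7] (faults so far: 5)
  step 5: ref 5 -> FAULT, evict 7, frames=[4,3,5] (faults so far: 6)
  step 6: ref 4 -> HIT, frames=[4,3,5] (faults so far: 6)
  step 7: ref 2 -> FAULT, evict 5, frames=[4,3,2] (faults so far: 7)
  step 8: ref 3 -> HIT, frames=[4,3,2] (faults so far: 7)
  step 9: ref 2 -> HIT, frames=[4,3,2] (faults so far: 7)
  step 10: ref 2 -> HIT, frames=[4,3,2] (faults so far: 7)
  step 11: ref 1 -> FAULT, evict 3, frames=[4,1,2] (faults so far: 8)
  step 12: ref 2 -> HIT, frames=[4,1,2] (faults so far: 8)
  step 13: ref 1 -> HIT, frames=[4,1,2] (faults so far: 8)
  step 14: ref 4 -> HIT, frames=[4,1,2] (faults so far: 8)
  step 15: ref 1 -> HIT, frames=[4,1,2] (faults so far: 8)
  Optimal total faults: 8

Answer: 11 11 8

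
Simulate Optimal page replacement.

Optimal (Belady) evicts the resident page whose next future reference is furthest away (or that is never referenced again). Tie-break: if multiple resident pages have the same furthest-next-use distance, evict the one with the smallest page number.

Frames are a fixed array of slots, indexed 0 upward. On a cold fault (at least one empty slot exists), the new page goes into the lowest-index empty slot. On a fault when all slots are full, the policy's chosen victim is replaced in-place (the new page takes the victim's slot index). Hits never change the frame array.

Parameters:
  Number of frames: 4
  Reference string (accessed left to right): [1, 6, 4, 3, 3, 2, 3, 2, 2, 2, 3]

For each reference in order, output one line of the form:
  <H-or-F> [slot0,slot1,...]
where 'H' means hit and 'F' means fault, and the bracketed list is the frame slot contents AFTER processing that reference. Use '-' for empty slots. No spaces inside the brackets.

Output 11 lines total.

F [1,-,-,-]
F [1,6,-,-]
F [1,6,4,-]
F [1,6,4,3]
H [1,6,4,3]
F [2,6,4,3]
H [2,6,4,3]
H [2,6,4,3]
H [2,6,4,3]
H [2,6,4,3]
H [2,6,4,3]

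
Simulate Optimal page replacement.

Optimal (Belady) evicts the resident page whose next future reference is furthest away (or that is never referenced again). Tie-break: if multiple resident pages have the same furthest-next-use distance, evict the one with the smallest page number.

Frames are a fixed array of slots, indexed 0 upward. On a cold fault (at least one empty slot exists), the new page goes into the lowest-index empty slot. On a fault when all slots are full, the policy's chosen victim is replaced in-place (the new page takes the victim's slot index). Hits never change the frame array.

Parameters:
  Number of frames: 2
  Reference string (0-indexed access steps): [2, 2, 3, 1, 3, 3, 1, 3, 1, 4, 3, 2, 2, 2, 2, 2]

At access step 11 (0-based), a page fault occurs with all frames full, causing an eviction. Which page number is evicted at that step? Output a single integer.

Step 0: ref 2 -> FAULT, frames=[2,-]
Step 1: ref 2 -> HIT, frames=[2,-]
Step 2: ref 3 -> FAULT, frames=[2,3]
Step 3: ref 1 -> FAULT, evict 2, frames=[1,3]
Step 4: ref 3 -> HIT, frames=[1,3]
Step 5: ref 3 -> HIT, frames=[1,3]
Step 6: ref 1 -> HIT, frames=[1,3]
Step 7: ref 3 -> HIT, frames=[1,3]
Step 8: ref 1 -> HIT, frames=[1,3]
Step 9: ref 4 -> FAULT, evict 1, frames=[4,3]
Step 10: ref 3 -> HIT, frames=[4,3]
Step 11: ref 2 -> FAULT, evict 3, frames=[4,2]
At step 11: evicted page 3

Answer: 3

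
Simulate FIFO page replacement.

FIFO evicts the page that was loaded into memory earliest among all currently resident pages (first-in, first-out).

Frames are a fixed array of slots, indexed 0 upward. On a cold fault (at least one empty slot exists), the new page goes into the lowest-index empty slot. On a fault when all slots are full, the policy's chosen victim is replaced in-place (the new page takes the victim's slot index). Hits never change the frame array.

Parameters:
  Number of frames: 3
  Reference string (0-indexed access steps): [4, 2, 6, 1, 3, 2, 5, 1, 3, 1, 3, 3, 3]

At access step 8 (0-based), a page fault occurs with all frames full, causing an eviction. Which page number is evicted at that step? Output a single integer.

Answer: 2

Derivation:
Step 0: ref 4 -> FAULT, frames=[4,-,-]
Step 1: ref 2 -> FAULT, frames=[4,2,-]
Step 2: ref 6 -> FAULT, frames=[4,2,6]
Step 3: ref 1 -> FAULT, evict 4, frames=[1,2,6]
Step 4: ref 3 -> FAULT, evict 2, frames=[1,3,6]
Step 5: ref 2 -> FAULT, evict 6, frames=[1,3,2]
Step 6: ref 5 -> FAULT, evict 1, frames=[5,3,2]
Step 7: ref 1 -> FAULT, evict 3, frames=[5,1,2]
Step 8: ref 3 -> FAULT, evict 2, frames=[5,1,3]
At step 8: evicted page 2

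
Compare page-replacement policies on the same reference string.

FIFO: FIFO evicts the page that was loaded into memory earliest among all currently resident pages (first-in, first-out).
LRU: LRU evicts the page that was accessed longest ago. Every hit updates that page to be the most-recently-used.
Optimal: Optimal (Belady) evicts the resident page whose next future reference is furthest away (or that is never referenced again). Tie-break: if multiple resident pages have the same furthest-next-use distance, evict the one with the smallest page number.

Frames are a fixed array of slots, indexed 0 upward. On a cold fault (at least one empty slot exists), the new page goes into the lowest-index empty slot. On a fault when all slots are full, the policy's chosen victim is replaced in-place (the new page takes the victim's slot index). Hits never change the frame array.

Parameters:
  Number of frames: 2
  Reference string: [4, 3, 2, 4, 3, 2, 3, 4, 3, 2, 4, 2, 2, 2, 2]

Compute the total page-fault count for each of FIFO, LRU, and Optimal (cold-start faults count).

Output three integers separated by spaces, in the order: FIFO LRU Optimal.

--- FIFO ---
  step 0: ref 4 -> FAULT, frames=[4,-] (faults so far: 1)
  step 1: ref 3 -> FAULT, frames=[4,3] (faults so far: 2)
  step 2: ref 2 -> FAULT, evict 4, frames=[2,3] (faults so far: 3)
  step 3: ref 4 -> FAULT, evict 3, frames=[2,4] (faults so far: 4)
  step 4: ref 3 -> FAULT, evict 2, frames=[3,4] (faults so far: 5)
  step 5: ref 2 -> FAULT, evict 4, frames=[3,2] (faults so far: 6)
  step 6: ref 3 -> HIT, frames=[3,2] (faults so far: 6)
  step 7: ref 4 -> FAULT, evict 3, frames=[4,2] (faults so far: 7)
  step 8: ref 3 -> FAULT, evict 2, frames=[4,3] (faults so far: 8)
  step 9: ref 2 -> FAULT, evict 4, frames=[2,3] (faults so far: 9)
  step 10: ref 4 -> FAULT, evict 3, frames=[2,4] (faults so far: 10)
  step 11: ref 2 -> HIT, frames=[2,4] (faults so far: 10)
  step 12: ref 2 -> HIT, frames=[2,4] (faults so far: 10)
  step 13: ref 2 -> HIT, frames=[2,4] (faults so far: 10)
  step 14: ref 2 -> HIT, frames=[2,4] (faults so far: 10)
  FIFO total faults: 10
--- LRU ---
  step 0: ref 4 -> FAULT, frames=[4,-] (faults so far: 1)
  step 1: ref 3 -> FAULT, frames=[4,3] (faults so far: 2)
  step 2: ref 2 -> FAULT, evict 4, frames=[2,3] (faults so far: 3)
  step 3: ref 4 -> FAULT, evict 3, frames=[2,4] (faults so far: 4)
  step 4: ref 3 -> FAULT, evict 2, frames=[3,4] (faults so far: 5)
  step 5: ref 2 -> FAULT, evict 4, frames=[3,2] (faults so far: 6)
  step 6: ref 3 -> HIT, frames=[3,2] (faults so far: 6)
  step 7: ref 4 -> FAULT, evict 2, frames=[3,4] (faults so far: 7)
  step 8: ref 3 -> HIT, frames=[3,4] (faults so far: 7)
  step 9: ref 2 -> FAULT, evict 4, frames=[3,2] (faults so far: 8)
  step 10: ref 4 -> FAULT, evict 3, frames=[4,2] (faults so far: 9)
  step 11: ref 2 -> HIT, frames=[4,2] (faults so far: 9)
  step 12: ref 2 -> HIT, frames=[4,2] (faults so far: 9)
  step 13: ref 2 -> HIT, frames=[4,2] (faults so far: 9)
  step 14: ref 2 -> HIT, frames=[4,2] (faults so far: 9)
  LRU total faults: 9
--- Optimal ---
  step 0: ref 4 -> FAULT, frames=[4,-] (faults so far: 1)
  step 1: ref 3 -> FAULT, frames=[4,3] (faults so far: 2)
  step 2: ref 2 -> FAULT, evict 3, frames=[4,2] (faults so far: 3)
  step 3: ref 4 -> HIT, frames=[4,2] (faults so far: 3)
  step 4: ref 3 -> FAULT, evict 4, frames=[3,2] (faults so far: 4)
  step 5: ref 2 -> HIT, frames=[3,2] (faults so far: 4)
  step 6: ref 3 -> HIT, frames=[3,2] (faults so far: 4)
  step 7: ref 4 -> FAULT, evict 2, frames=[3,4] (faults so far: 5)
  step 8: ref 3 -> HIT, frames=[3,4] (faults so far: 5)
  step 9: ref 2 -> FAULT, evict 3, frames=[2,4] (faults so far: 6)
  step 10: ref 4 -> HIT, frames=[2,4] (faults so far: 6)
  step 11: ref 2 -> HIT, frames=[2,4] (faults so far: 6)
  step 12: ref 2 -> HIT, frames=[2,4] (faults so far: 6)
  step 13: ref 2 -> HIT, frames=[2,4] (faults so far: 6)
  step 14: ref 2 -> HIT, frames=[2,4] (faults so far: 6)
  Optimal total faults: 6

Answer: 10 9 6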